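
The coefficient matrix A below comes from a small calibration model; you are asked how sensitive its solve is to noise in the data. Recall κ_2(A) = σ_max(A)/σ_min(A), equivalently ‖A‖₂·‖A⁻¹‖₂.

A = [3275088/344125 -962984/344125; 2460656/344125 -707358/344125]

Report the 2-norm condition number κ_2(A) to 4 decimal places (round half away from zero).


AᵀA = [3356205871616/23684403125 -978884409888/23684403125; -978884409888/23684403125 285538704884/23684403125]; tr = 29133956612/189475225, det = 945685504/4736880625
solving λ² − 29133956612/189475225·λ + 945685504/4736880625 = 0 gives λ = 3844/25, 246016/189475225
σ_max=√(3844/25)=(62/5), σ_min=√(246016/189475225)=(496/13765) → κ = 344.1250

344.1250


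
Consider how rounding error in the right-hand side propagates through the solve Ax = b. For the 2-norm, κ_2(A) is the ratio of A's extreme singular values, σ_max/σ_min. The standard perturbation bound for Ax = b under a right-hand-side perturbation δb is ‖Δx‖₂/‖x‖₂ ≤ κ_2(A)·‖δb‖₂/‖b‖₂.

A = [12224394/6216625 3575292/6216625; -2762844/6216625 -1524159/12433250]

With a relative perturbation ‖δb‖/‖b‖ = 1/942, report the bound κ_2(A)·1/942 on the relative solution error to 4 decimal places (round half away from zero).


0.3219

M = AᵀA = [93437903412/22990140625 27252400266/22990140625; 27252400266/22990140625 31798876977/91960562500]. tr(M)=129776157/29427380, det(M)=194481/919605625
eigenvalues of AᵀA: λ = (tr ± √(tr²−4·det))/2 = 441/100, 1764/36784225
so κ_2 = √((441/100) / (1764/36784225)) = 303.2500
bound on ‖Δx‖/‖x‖: κ·ε = 303.2500·1/942 = 0.3219


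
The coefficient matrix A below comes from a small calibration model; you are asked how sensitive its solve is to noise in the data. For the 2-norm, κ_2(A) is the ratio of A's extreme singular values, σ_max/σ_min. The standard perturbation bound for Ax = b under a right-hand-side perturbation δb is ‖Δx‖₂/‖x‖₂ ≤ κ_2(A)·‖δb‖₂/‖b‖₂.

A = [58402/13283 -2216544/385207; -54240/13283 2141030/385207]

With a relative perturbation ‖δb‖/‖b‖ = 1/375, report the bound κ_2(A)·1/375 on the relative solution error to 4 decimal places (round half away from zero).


M = AᵀA = [6352771204/176438089 -8468278272/176438089; -8468278272/176438089 11292600196/176438089]. tr(M)=17645371400/176438089, det(M)=156250000/176438089
eigenvalues of AᵀA: λ = (tr ± √(tr²−4·det))/2 = 100, 1562500/176438089
so κ_2 = √(100 / (1562500/176438089)) = 106.2640
perturbation bound = 106.2640·1/375 = 0.2834

0.2834


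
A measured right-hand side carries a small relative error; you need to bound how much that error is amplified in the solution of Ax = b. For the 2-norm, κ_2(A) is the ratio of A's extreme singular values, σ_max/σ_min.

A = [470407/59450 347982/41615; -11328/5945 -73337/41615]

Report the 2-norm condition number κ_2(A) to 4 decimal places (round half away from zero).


M = AᵀA = [139271329/2102500 51160257/735875; 51160257/735875 75234853/1030225]. tr(M)=17060381/122500, det(M)=12117361/3062500
eigenvalues of AᵀA: λ = (tr ± √(tr²−4·det))/2 = 3481/25, 3481/122500
so κ_2 = √((3481/25) / (3481/122500)) = 70.0000

70.0000


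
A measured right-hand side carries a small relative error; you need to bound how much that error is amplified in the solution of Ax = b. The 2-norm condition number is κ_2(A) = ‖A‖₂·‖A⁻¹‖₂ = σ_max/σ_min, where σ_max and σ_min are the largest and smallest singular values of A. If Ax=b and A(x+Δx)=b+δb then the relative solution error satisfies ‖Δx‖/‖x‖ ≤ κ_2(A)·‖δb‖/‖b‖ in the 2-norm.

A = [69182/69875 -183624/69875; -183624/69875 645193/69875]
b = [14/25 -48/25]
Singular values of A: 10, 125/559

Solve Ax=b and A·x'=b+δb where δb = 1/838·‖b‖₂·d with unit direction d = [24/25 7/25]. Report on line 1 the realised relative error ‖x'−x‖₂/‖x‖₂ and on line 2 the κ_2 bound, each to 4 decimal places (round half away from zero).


0.0534
0.0534

from the listed singular values, σ₁ = 10, σ_n = 125/559
condition number: 10 ÷ (125/559) = 44.7200
worst-case relative error ≤ 44.7200 × 1/838 = 0.0534
solve Ax = b  →  x = [0.0560 -0.1920]
‖b‖₂ = 2.0000 and ‖x‖₂ = 0.2000
re-solving with b+δb shifts x by Δx of norm 0.0107
dividing the unrounded norms, ‖Δx‖/‖x‖ = 0.0534
so the bound is sharp here: realised error equals the bound


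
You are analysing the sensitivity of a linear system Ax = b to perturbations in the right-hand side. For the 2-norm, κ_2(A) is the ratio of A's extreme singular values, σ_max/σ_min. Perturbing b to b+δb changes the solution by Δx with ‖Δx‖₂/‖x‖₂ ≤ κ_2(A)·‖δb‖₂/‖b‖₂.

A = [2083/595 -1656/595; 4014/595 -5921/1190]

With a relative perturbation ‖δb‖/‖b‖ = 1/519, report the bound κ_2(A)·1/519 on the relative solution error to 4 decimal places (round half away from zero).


0.1281

form AᵀA = [14153/245 -10611/245; -10611/245 31853/980] with trace 17693/196 and determinant 361/196
solving λ² − 17693/196·λ + 361/196 = 0 gives λ = 361/4, 1/49
so κ_2 = √((361/4) / (1/49)) = 66.5000
worst-case relative error ≤ 66.5000 × 1/519 = 0.1281


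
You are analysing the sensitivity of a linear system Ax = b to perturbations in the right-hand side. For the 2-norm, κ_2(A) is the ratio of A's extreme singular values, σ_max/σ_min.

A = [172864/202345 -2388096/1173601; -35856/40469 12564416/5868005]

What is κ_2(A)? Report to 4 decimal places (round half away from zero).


form AᵀA = [62023280896/40943499025 -5953969152/1637739961; -5953969152/1637739961 357240918016/40943499025] with trace 2480853248/242269225 and determinant 4194304/6056730625
solving λ² − 2480853248/242269225·λ + 4194304/6056730625 = 0 gives λ = 256/25, 16384/242269225
κ_2(A) = √(λ_max/λ_min) = √((256/25) / (16384/242269225)) = 389.1250

389.1250


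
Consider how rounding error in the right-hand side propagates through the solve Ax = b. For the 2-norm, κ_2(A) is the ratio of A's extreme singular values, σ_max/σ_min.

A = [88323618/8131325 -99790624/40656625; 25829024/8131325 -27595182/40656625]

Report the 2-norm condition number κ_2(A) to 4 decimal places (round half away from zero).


AᵀA = [13549119963844/105789514009 -15242600915712/528947570045; -15242600915712/528947570045 17151460332676/2644737850225]; tr = 211706995496/1573312225, det = 11316496/62932489
eigenvalues of AᵀA: λ = (tr ± √(tr²−4·det))/2 = 3364/25, 84100/62932489
so κ_2 = √((3364/25) / (84100/62932489)) = 317.3200

317.3200


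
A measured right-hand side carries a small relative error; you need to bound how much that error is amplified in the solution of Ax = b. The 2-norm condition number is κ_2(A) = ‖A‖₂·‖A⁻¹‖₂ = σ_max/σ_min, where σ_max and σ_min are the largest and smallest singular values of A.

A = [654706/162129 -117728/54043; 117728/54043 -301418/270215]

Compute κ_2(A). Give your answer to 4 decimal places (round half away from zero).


form AᵀA = [1914805828/90954369 -1701875968/151590615; -1701875968/151590615 1513321316/252651025] with trace 212768296/7868025 and determinant 456976/7868025
eigenvalues of AᵀA: λ = (tr ± √(tr²−4·det))/2 = 676/25, 676/314721
κ_2(A) = √(λ_max/λ_min) = √((676/25) / (676/314721)) = 112.2000

112.2000


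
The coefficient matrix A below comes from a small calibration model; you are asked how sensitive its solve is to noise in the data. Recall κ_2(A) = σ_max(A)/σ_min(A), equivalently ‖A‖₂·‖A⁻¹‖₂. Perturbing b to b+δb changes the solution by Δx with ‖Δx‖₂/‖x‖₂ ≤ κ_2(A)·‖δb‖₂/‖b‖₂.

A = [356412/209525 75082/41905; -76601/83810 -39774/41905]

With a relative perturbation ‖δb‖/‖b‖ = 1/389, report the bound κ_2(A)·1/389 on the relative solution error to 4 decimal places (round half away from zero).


0.8740

M = AᵀA = [2265781609/607622500 118951371/30381125; 118951371/30381125 999208/243049]. tr(M)=5664449/722500, det(M)=2401/4515625
char-poly roots: 196/25 and 49/722500
κ_2(A) = √(λ_max/λ_min) = √((196/25) / (49/722500)) = 340.0000
perturbation bound = 340.0000·1/389 = 0.8740


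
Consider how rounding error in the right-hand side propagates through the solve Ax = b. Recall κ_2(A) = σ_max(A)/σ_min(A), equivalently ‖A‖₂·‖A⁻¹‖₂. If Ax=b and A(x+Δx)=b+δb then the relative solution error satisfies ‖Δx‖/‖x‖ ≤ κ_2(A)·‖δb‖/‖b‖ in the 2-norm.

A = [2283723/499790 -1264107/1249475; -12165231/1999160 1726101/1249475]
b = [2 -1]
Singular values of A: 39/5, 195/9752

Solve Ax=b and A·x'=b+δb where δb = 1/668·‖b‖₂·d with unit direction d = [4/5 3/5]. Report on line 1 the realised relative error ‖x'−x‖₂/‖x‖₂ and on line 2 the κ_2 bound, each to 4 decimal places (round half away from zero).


largest singular value 39/5, smallest 195/9752
κ_2(A) = (39/5) / (195/9752) = 390.0800
κ_2(A)·‖δb‖/‖b‖ = 0.5840
solve Ax = b  →  x = [11.2280 48.7342]
‖b‖₂ = 2.2361 and ‖x‖₂ = 50.0109
re-solving with b+δb shifts x by Δx of norm 0.1674
realised ‖Δx‖/‖x‖ = 0.0033
so the bound overstates the realised error by a factor of ≈ 174.4514 (computed from the unrounded values)

0.0033
0.5840


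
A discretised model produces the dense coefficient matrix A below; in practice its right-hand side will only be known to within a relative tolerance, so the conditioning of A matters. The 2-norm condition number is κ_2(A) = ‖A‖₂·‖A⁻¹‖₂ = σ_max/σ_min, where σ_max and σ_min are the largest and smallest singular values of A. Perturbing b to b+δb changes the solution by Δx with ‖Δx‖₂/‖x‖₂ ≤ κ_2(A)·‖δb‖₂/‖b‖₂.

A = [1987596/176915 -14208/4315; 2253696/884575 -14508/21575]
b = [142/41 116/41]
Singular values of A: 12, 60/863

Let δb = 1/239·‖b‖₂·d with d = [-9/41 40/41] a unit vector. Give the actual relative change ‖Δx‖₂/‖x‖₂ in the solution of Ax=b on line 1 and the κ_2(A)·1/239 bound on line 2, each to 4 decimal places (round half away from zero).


0.0094
0.7222

from the listed singular values, σ₁ = 12, σ_n = 60/863
κ = σ_max/σ_min = 12/(60/863) = 172.6000
κ_2(A)·‖δb‖/‖b‖ = 0.7222
solve Ax = b  →  x = [8.3747 27.5227]
2-norm of b is 4.4721; of x, 28.7686
re-solving with b+δb shifts x by Δx of norm 0.2691
dividing the unrounded norms, ‖Δx‖/‖x‖ = 0.0094
so the bound overstates the realised error by a factor of ≈ 77.1942 (computed from the unrounded values)


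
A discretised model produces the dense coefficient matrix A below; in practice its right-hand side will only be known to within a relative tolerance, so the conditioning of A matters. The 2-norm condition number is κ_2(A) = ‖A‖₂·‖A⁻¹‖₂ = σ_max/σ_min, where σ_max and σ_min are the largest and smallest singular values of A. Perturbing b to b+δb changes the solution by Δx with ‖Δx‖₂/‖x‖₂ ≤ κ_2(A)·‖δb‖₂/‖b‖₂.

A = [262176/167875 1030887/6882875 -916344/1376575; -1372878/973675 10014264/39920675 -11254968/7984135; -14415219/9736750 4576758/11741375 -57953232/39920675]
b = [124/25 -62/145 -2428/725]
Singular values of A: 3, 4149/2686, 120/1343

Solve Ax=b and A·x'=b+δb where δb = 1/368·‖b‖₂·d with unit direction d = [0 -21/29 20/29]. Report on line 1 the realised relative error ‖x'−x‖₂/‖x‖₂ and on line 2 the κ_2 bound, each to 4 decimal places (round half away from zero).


largest singular value 3, smallest 120/1343
condition number: 3 ÷ (120/1343) = 33.5750
κ_2(A)·‖δb‖/‖b‖ = 0.0912
solve Ax = b  →  x = [2.6204 -21.5583 -6.1540]
2-norm of b is 6.0000; of x, 22.5720
with δb = [0.0000 -0.0118 0.0112], A·Δx = δb → ‖Δx‖ = 0.1825
dividing the unrounded norms, ‖Δx‖/‖x‖ = 0.0081
realised/bound (from unrounded values) ≈ 0.0886

0.0081
0.0912


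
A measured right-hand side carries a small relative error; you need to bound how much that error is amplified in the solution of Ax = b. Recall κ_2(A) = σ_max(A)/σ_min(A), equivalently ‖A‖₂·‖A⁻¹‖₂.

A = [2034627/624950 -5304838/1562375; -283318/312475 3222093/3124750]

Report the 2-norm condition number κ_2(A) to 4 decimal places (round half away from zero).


86.2000

M = AᵀA = [7137253417/624900004 -9364994856/781125005; -9364994856/781125005 196715373001/15622500100]. tr(M)=223036093/9288050, det(M)=5764801/74304400
eigenvalues of AᵀA: λ = (tr ± √(tr²−4·det))/2 = 2401/100, 2401/743044
κ = σ_max/σ_min = (49/10)/(49/862) = 86.2000


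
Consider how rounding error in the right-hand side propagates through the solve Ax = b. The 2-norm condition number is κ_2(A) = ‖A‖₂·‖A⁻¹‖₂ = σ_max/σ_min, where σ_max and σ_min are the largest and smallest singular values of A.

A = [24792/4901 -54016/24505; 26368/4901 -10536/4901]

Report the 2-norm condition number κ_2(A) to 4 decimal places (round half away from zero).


AᵀA = [1557568/28561 -3244032/142805; -3244032/142805 6769216/714025]; tr = 270464/4225, det = 4096/4225
eigenvalues of AᵀA: λ = (tr ± √(tr²−4·det))/2 = 64, 64/4225
κ = σ_max/σ_min = 8/(8/65) = 65.0000

65.0000


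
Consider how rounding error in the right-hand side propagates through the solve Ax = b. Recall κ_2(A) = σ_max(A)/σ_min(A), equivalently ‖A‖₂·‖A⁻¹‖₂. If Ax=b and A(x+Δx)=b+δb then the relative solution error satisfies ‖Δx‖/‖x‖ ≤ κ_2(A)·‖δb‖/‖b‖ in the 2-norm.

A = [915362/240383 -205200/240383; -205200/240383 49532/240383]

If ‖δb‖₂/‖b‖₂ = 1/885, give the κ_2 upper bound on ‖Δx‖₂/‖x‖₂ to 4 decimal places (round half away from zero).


AᵀA = [12768164/838409 -2872800/838409; -2872800/838409 646544/838409]; tr = 327188/20449, det = 64/20449
solving λ² − 327188/20449·λ + 64/20449 = 0 gives λ = 16, 4/20449
κ = σ_max/σ_min = 4/(2/143) = 286.0000
bound on ‖Δx‖/‖x‖: κ·ε = 286.0000·1/885 = 0.3232

0.3232


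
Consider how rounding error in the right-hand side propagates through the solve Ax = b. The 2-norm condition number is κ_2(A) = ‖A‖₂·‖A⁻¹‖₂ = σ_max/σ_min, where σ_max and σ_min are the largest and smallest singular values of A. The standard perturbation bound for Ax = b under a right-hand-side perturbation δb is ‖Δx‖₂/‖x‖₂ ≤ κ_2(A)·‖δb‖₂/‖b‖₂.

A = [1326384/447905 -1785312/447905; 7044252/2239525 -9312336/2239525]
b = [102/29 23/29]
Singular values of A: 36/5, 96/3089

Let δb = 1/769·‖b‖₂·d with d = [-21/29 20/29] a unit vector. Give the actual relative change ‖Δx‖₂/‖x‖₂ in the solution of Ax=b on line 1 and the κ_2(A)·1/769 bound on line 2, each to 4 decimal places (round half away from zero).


largest singular value 36/5, smallest 96/3089
condition number: (36/5) ÷ (96/3089) = 231.6750
bound on ‖Δx‖/‖x‖: κ·ε = 231.6750·1/769 = 0.3013
solve Ax = b  →  x = [-51.2333 -38.9458]
‖b‖ = 3.6056, ‖x‖ = 64.3555
re-solving with b+δb shifts x by Δx of norm 0.1509
relative error = 0.0023
realised/bound (from unrounded values) ≈ 0.0078

0.0023
0.3013


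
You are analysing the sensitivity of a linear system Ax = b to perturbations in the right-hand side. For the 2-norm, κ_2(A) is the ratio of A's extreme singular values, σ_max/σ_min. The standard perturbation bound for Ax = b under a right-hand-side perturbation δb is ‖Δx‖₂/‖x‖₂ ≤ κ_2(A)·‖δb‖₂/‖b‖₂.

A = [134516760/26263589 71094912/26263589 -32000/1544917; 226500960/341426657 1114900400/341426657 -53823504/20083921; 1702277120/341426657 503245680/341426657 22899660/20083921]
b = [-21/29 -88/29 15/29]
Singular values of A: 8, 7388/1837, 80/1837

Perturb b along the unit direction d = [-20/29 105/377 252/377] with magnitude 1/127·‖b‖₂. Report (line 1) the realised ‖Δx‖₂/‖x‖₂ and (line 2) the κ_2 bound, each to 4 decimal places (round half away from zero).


largest singular value 8, smallest 80/1837
κ = σ_max/σ_min = 8/(80/1837) = 183.7000
perturbation bound = 183.7000·1/127 = 1.4465
solve Ax = b  →  x = [0.1318 -0.5127 0.5402]
‖b‖ = 3.1623, ‖x‖ = 0.7563
re-solving with b+δb shifts x by Δx of norm 0.5718
dividing the unrounded norms, ‖Δx‖/‖x‖ = 0.7560
so the bound overstates the realised error by a factor of ≈ 1.9134 (computed from the unrounded values)

0.7560
1.4465


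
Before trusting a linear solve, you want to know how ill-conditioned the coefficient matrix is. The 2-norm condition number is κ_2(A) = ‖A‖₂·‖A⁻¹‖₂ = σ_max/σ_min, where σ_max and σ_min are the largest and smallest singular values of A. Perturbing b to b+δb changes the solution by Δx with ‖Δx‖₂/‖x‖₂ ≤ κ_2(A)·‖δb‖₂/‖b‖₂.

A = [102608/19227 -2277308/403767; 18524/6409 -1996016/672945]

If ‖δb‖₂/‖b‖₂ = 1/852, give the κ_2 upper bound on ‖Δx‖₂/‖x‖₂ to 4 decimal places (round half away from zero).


0.1923

AᵀA = [47116432/1279161 -5194179584/134311905; -5194179584/134311905 572699003536/14102750025]; tr = 1298641696/16769025, det = 3748096/16769025
char-poly roots: 1936/25 and 1936/670761
κ_2(A) = √(λ_max/λ_min) = √((1936/25) / (1936/670761)) = 163.8000
κ_2(A)·‖δb‖/‖b‖ = 0.1923


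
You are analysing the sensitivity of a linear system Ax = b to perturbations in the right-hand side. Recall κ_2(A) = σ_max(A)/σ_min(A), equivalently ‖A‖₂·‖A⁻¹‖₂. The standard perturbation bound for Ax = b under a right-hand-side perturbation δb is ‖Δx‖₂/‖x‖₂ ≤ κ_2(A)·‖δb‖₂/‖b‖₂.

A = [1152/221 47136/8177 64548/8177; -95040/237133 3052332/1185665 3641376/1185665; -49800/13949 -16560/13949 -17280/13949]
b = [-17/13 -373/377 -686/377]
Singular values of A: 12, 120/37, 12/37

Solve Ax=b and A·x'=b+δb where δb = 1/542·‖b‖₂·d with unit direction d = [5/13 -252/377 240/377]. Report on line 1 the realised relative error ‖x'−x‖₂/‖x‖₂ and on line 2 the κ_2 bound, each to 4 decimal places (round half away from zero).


from the listed singular values, σ₁ = 12, σ_n = 12/37
κ = σ_max/σ_min = 12/(12/37) = 37.0000
κ_2(A)·‖δb‖/‖b‖ = 0.0683
solve Ax = b  →  x = [0.5049 2.2484 -2.1410]
‖b‖₂ = 2.4495 and ‖x‖₂ = 3.1455
re-solving with b+δb shifts x by Δx of norm 0.0139
dividing the unrounded norms, ‖Δx‖/‖x‖ = 0.0044
realised/bound (from unrounded values) ≈ 0.0649

0.0044
0.0683


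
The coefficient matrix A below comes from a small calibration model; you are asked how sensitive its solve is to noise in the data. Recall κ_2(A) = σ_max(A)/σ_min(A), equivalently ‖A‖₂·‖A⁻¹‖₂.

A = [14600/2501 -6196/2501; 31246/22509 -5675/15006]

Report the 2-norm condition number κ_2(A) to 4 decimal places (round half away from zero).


34.3125

AᵀA = [10852036/301401 -1505725/100467; -1505725/100467 841321/133956]; tr = 50980033/1205604, det = 456976/301401
solving λ² − 50980033/1205604·λ + 456976/301401 = 0 gives λ = 169/4, 10816/301401
σ_max=√(169/4)=(13/2), σ_min=√(10816/301401)=(104/549) → κ = 34.3125


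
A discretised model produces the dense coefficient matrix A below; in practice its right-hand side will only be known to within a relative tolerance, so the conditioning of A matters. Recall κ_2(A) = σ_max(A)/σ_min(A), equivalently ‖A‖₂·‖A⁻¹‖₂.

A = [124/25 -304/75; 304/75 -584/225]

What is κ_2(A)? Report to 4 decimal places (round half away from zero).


18.0000

form AᵀA = [9232/225 -20672/675; -20672/675 46912/2025] with trace 5200/81 and determinant 1024/81
char-poly roots: 64 and 16/81
so κ_2 = √(64 / (16/81)) = 18.0000


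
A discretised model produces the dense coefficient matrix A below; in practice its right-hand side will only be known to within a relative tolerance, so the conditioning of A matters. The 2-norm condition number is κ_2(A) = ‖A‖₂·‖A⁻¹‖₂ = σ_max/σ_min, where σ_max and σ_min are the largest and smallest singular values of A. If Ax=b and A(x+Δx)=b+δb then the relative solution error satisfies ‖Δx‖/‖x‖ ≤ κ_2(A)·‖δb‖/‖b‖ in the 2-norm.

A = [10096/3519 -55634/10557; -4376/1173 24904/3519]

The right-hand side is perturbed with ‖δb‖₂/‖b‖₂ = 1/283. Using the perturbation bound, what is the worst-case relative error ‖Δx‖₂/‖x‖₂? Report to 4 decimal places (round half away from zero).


M = AᵀA = [274273600/12383361 -1542500000/37150083; -1542500000/37150083 8677024900/111450249]. tr(M)=38565700/385641, det(M)=160000/385641
solving λ² − 38565700/385641·λ + 160000/385641 = 0 gives λ = 100, 1600/385641
κ_2(A) = √(λ_max/λ_min) = √(100 / (1600/385641)) = 155.2500
bound on ‖Δx‖/‖x‖: κ·ε = 155.2500·1/283 = 0.5486

0.5486


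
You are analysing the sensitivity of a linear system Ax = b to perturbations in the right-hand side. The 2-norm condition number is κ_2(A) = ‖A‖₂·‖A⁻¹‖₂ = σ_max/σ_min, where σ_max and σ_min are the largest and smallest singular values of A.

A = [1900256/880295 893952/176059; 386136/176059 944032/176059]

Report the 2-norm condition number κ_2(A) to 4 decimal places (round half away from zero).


M = AᵀA = [8725919296/921426025 4187112192/184285205; 4187112192/184285205 2009924608/36857041]. tr(M)=348958784/5452225, det(M)=1048576/5452225
eigenvalues of AᵀA: λ = (tr ± √(tr²−4·det))/2 = 64, 16384/5452225
so κ_2 = √(64 / (16384/5452225)) = 145.9375

145.9375


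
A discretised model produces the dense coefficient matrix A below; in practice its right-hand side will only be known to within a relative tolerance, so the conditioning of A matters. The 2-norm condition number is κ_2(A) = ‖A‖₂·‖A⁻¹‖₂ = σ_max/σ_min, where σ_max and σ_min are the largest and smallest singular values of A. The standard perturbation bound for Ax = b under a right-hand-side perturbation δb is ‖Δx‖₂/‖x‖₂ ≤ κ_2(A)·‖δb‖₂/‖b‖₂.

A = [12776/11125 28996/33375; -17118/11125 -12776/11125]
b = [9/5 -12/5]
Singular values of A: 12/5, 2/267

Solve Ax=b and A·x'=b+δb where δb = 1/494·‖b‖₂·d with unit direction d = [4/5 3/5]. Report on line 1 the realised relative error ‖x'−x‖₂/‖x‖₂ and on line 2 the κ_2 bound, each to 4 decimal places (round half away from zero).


σ_max = 12/5, σ_min = 2/267
κ_2(A) = (12/5) / (2/267) = 320.4000
bound on ‖Δx‖/‖x‖: κ·ε = 320.4000·1/494 = 0.6486
solve Ax = b  →  x = [1.0000 0.7500]
‖b‖ = 3.0000, ‖x‖ = 1.2500
δb = ε·‖b‖·d = [0.0049 0.0036]; solving A·Δx = δb gives ‖Δx‖ = 0.8107
relative error = 0.6486
realised/bound = 1 exactly: the bound is attained for this b and d

0.6486
0.6486


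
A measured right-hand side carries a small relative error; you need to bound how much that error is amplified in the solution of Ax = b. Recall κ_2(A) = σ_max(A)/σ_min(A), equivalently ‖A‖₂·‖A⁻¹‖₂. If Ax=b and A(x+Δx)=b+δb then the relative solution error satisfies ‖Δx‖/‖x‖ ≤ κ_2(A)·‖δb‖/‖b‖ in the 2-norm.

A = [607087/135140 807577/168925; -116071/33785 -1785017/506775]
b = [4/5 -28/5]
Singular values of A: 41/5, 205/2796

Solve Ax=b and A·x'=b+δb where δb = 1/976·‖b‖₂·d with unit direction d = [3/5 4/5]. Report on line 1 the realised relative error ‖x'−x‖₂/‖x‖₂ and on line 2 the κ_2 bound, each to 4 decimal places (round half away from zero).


0.0014
0.1146

σ_max = 41/5, σ_min = 205/2796
κ_2(A) = (41/5) / (205/2796) = 111.8400
κ_2(A)·‖δb‖/‖b‖ = 0.1146
solve Ax = b  →  x = [39.8426 -37.2717]
2-norm of b is 5.6569; of x, 54.5583
with δb = [0.0035 0.0046], A·Δx = δb → ‖Δx‖ = 0.0791
realised ‖Δx‖/‖x‖ = 0.0014
so the bound overstates the realised error by a factor of ≈ 79.0860 (computed from the unrounded values)


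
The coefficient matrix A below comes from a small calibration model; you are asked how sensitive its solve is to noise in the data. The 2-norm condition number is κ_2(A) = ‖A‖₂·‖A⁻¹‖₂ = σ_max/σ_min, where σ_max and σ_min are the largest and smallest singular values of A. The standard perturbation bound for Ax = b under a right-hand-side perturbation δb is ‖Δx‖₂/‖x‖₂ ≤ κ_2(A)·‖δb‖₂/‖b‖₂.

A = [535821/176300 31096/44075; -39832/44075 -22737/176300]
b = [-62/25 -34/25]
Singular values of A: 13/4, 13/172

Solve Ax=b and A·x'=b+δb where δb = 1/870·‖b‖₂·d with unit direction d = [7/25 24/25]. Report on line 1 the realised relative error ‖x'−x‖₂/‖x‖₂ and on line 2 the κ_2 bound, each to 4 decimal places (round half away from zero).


0.0016
0.0494

from the listed singular values, σ₁ = 13/4, σ_n = 13/172
condition number: (13/4) ÷ (13/172) = 43.0000
bound on ‖Δx‖/‖x‖: κ·ε = 43.0000·1/870 = 0.0494
solve Ax = b  →  x = [5.2083 -25.9512]
‖b‖₂ = 2.8284 and ‖x‖₂ = 26.4687
Δx = A⁻¹·δb where δb = 1/870·2.8284·d; ‖Δx‖ = 0.0430
dividing the unrounded norms, ‖Δx‖/‖x‖ = 0.0016
realised/bound (from unrounded values) ≈ 0.0329


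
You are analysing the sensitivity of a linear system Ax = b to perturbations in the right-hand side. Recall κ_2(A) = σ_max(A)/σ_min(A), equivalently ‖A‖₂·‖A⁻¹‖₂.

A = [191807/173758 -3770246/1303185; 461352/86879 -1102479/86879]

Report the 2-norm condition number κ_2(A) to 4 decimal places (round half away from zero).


146.7000

AᵀA = [528359665/17960644 -4753743701/67352415; -4753743701/67352415 171144106261/1010286225]; tr = 4754185501/23912100, det = 4879681/2656900
solving λ² − 4754185501/23912100·λ + 4879681/2656900 = 0 gives λ = 19881/100, 2209/239121
κ = σ_max/σ_min = (141/10)/(47/489) = 146.7000


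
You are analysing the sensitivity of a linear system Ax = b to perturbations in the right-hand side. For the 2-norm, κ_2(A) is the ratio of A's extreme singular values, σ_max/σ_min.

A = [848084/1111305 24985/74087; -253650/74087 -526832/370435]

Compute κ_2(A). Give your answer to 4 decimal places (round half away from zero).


208.5000

M = AᵀA = [9039481876/734681025 50217988/9795747; 50217988/9795747 174395129/81631225]. tr(M)=62775373/4347225, det(M)=521284/108680625
λ_max, λ_min = (62775373/4347225 ± √157615394923009/755934608025)/2 = 361/25, 1444/4347225
σ_max=√(361/25)=(19/5), σ_min=√(1444/4347225)=(38/2085) → κ = 208.5000


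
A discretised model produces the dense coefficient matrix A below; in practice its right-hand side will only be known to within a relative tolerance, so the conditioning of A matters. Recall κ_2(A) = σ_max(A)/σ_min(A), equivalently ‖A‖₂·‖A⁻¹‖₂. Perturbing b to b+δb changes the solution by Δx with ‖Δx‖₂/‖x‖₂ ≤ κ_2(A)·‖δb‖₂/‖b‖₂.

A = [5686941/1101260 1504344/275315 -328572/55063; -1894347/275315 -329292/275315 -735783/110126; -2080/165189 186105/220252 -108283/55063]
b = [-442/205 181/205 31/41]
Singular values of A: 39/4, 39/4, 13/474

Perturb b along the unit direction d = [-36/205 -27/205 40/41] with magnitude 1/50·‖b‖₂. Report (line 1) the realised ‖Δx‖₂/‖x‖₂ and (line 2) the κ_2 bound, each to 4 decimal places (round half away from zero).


0.0490
7.1100

largest singular value 39/4, smallest 13/474
κ = σ_max/σ_min = (39/4)/(13/474) = 355.5000
bound on ‖Δx‖/‖x‖: κ·ε = 355.5000·1/50 = 7.1100
solve Ax = b  →  x = [-17.3394 29.5686 12.4314]
‖b‖ = 2.4495, ‖x‖ = 36.4623
re-solving with b+δb shifts x by Δx of norm 1.7862
dividing the unrounded norms, ‖Δx‖/‖x‖ = 0.0490
so the bound overstates the realised error by a factor of ≈ 145.1351 (computed from the unrounded values)


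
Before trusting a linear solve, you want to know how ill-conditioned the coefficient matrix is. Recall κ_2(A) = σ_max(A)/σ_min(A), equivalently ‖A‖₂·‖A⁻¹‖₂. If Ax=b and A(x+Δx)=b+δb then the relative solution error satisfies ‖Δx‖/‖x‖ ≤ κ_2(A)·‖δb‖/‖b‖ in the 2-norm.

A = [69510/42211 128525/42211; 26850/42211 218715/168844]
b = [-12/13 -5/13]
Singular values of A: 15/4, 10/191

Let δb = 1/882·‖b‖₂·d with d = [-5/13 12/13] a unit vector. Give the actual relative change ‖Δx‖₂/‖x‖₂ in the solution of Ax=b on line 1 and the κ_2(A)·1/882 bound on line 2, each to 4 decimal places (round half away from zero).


0.0812
0.0812

σ_max = 15/4, σ_min = 10/191
condition number: (15/4) ÷ (10/191) = 71.6250
bound on ‖Δx‖/‖x‖: κ·ε = 71.6250·1/882 = 0.0812
solve Ax = b  →  x = [-0.1255 -0.2353]
‖b‖₂ = 1.0000 and ‖x‖₂ = 0.2667
with δb = [-0.0004 0.0010], A·Δx = δb → ‖Δx‖ = 0.0217
dividing the unrounded norms, ‖Δx‖/‖x‖ = 0.0812
tightness: 0.0812 against a bound of 0.0812; the bound is attained (ratio 1)


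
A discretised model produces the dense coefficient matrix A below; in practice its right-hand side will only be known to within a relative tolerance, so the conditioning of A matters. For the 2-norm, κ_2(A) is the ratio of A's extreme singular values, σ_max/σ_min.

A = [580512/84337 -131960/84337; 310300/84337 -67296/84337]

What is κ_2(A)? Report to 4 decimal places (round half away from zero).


242.0000

form AᵀA = [1499239696/24611521 -337322880/24611521; -337322880/24611521 75924544/24611521] with trace 937040/14641 and determinant 1024/14641
solving λ² − 937040/14641·λ + 1024/14641 = 0 gives λ = 64, 16/14641
κ = σ_max/σ_min = 8/(4/121) = 242.0000


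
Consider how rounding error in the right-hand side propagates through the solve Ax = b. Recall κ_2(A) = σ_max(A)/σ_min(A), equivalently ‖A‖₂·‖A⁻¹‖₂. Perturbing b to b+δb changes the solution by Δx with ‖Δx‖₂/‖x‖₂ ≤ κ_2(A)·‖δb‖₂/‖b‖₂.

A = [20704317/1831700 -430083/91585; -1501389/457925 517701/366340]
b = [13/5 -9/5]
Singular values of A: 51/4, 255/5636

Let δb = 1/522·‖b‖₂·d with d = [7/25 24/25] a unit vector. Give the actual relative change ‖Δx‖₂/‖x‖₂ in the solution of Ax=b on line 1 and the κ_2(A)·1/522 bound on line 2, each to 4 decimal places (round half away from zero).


largest singular value 51/4, smallest 255/5636
κ_2(A) = (51/4) / (255/5636) = 281.8000
worst-case relative error ≤ 281.8000 × 1/522 = 0.5398
solve Ax = b  →  x = [-8.2836 -20.4923]
‖b‖ = 3.1623, ‖x‖ = 22.1032
re-solving with b+δb shifts x by Δx of norm 0.1339
relative error = 0.0061
tightness: 0.0061 against a bound of 0.5398 (unrounded ratio ≈ 0.0112)

0.0061
0.5398


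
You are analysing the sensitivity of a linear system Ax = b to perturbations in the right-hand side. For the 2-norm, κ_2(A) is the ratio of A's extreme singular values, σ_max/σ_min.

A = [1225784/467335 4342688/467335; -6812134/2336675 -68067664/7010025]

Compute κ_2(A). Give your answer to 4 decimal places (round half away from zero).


120.8625

AᵀA = [99844030916/6492330625 1026071175136/19476991875; 1026071175136/19476991875 10554658944256/58430975625]; tr = 18325208356/93489561, det = 245862400/93489561
char-poly roots: 196 and 1254400/93489561
σ_max=√196=14, σ_min=√(1254400/93489561)=(1120/9669) → κ = 120.8625


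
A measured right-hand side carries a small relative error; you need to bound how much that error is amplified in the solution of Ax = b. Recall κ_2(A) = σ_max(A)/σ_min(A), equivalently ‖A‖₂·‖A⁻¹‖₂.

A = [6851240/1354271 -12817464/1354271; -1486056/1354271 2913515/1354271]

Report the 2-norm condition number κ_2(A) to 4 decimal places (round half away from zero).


form AᵀA = [29237270656/1091046961 -54815686200/1091046961; -54815686200/1091046961 102781649641/1091046961] with trace 456812873/3775249 and determinant 937024/3775249
eigenvalues of AᵀA: λ = (tr ± √(tr²−4·det))/2 = 121, 7744/3775249
so κ_2 = √(121 / (7744/3775249)) = 242.8750

242.8750


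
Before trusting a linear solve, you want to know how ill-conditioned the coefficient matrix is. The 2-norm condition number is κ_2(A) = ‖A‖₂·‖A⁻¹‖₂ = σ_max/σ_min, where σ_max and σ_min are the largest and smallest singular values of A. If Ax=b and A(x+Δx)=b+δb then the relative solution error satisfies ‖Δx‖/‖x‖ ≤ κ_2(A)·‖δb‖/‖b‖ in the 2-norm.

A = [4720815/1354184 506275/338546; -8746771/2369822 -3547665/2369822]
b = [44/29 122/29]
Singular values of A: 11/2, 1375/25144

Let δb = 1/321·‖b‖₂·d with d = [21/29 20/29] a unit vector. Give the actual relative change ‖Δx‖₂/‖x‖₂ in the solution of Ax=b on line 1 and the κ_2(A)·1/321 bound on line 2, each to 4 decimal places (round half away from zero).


largest singular value 11/2, smallest 1375/25144
κ = σ_max/σ_min = (11/2)/(1375/25144) = 100.5760
perturbation bound = 100.5760·1/321 = 0.3133
solve Ax = b  →  x = [-28.4688 67.3797]
‖b‖ = 4.4721, ‖x‖ = 73.1471
re-solving with b+δb shifts x by Δx of norm 0.2548
realised ‖Δx‖/‖x‖ = 0.0035
so the bound overstates the realised error by a factor of ≈ 89.9590 (computed from the unrounded values)

0.0035
0.3133


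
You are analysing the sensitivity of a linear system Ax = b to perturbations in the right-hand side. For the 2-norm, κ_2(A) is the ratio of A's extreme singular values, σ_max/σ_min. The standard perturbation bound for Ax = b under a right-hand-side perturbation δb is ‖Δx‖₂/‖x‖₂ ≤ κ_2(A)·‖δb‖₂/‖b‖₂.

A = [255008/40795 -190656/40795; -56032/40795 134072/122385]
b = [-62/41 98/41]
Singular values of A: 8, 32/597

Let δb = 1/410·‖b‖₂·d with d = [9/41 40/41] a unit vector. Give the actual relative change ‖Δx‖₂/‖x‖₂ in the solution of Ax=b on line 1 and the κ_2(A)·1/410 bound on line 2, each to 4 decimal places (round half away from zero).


from the listed singular values, σ₁ = 8, σ_n = 32/597
κ = σ_max/σ_min = 8/(32/597) = 149.2500
perturbation bound = 149.2500·1/410 = 0.3640
solve Ax = b  →  x = [22.1875 30.0000]
‖b‖₂ = 2.8284 and ‖x‖₂ = 37.3133
re-solving with b+δb shifts x by Δx of norm 0.1287
realised ‖Δx‖/‖x‖ = 0.0034
realised/bound (from unrounded values) ≈ 0.0095

0.0034
0.3640


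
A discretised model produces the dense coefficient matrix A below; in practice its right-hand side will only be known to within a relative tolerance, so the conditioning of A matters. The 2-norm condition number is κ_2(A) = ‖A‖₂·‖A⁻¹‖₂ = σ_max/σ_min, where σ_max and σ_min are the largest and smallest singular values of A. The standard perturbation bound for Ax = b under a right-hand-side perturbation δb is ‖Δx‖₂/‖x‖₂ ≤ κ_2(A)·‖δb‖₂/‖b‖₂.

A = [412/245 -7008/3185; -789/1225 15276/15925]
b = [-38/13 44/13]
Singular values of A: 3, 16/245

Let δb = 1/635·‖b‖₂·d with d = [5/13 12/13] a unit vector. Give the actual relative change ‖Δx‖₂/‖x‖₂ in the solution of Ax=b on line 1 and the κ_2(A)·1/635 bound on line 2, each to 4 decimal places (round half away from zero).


largest singular value 3, smallest 16/245
condition number: 3 ÷ (16/245) = 45.9375
κ_2(A)·‖δb‖/‖b‖ = 0.0723
solve Ax = b  →  x = [23.7000 19.4417]
2-norm of b is 4.4721; of x, 30.6540
Δx = A⁻¹·δb where δb = 1/635·4.4721·d; ‖Δx‖ = 0.1078
relative error = 0.0035
realised/bound (from unrounded values) ≈ 0.0486

0.0035
0.0723


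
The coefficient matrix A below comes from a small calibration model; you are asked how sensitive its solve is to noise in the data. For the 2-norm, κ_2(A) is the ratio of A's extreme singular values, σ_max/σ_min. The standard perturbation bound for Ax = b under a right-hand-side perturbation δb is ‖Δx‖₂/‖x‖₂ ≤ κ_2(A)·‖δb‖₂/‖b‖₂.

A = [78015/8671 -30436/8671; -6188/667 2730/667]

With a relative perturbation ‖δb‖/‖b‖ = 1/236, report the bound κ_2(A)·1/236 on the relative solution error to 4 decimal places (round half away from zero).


M = AᵀA = [14931721/89401 -6218100/89401; -6218100/89401 2599156/89401]. tr(M)=103733/529, det(M)=9604/529
char-poly roots: 196 and 49/529
σ_max=√196=14, σ_min=√(49/529)=(7/23) → κ = 46.0000
worst-case relative error ≤ 46.0000 × 1/236 = 0.1949

0.1949


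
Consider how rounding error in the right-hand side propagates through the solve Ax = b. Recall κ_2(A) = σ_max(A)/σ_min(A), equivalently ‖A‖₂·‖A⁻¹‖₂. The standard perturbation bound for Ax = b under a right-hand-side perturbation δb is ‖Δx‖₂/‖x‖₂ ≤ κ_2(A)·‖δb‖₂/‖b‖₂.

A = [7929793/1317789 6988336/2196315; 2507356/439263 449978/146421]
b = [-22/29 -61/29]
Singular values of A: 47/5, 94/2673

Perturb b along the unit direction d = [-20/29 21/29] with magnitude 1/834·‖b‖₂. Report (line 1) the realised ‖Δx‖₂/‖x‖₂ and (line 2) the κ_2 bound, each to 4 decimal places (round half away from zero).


from the listed singular values, σ₁ = 47/5, σ_n = 94/2673
condition number: (47/5) ÷ (94/2673) = 267.3000
bound on ‖Δx‖/‖x‖: κ·ε = 267.3000·1/834 = 0.3205
solve Ax = b  →  x = [13.1940 -25.1909]
2-norm of b is 2.2361; of x, 28.4370
re-solving with b+δb shifts x by Δx of norm 0.0762
dividing the unrounded norms, ‖Δx‖/‖x‖ = 0.0027
tightness: 0.0027 against a bound of 0.3205 (unrounded ratio ≈ 0.0084)

0.0027
0.3205


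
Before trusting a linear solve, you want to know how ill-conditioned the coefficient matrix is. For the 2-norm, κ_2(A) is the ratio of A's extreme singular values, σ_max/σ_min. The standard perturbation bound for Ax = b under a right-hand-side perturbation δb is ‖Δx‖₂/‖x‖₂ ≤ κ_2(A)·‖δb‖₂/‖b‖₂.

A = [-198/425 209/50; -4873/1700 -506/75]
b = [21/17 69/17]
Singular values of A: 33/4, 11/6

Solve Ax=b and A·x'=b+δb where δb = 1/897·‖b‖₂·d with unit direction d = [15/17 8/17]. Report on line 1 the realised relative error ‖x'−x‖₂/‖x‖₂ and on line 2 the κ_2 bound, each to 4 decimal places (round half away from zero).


0.0015
0.0050

from the listed singular values, σ₁ = 33/4, σ_n = 11/6
κ_2(A) = (33/4) / (11/6) = 4.5000
worst-case relative error ≤ 4.5000 × 1/897 = 0.0050
solve Ax = b  →  x = [-1.6727 0.1091]
‖b‖ = 4.2426, ‖x‖ = 1.6763
re-solving with b+δb shifts x by Δx of norm 0.0026
realised ‖Δx‖/‖x‖ = 0.0015
realised/bound (from unrounded values) ≈ 0.3068


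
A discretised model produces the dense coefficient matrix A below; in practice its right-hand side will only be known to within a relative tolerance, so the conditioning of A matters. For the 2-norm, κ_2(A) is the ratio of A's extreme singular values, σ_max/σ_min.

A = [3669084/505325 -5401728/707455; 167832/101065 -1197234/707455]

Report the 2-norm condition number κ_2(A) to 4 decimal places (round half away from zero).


297.5000

form AᵀA = [8427344976/151905625 -12387902832/212667875; -12387902832/212667875 3642121908/59547005] with trace 1032348564/8850625 and determinant 34012224/221265625
eigenvalues of AᵀA: λ = (tr ± √(tr²−4·det))/2 = 2916/25, 11664/8850625
so κ_2 = √((2916/25) / (11664/8850625)) = 297.5000


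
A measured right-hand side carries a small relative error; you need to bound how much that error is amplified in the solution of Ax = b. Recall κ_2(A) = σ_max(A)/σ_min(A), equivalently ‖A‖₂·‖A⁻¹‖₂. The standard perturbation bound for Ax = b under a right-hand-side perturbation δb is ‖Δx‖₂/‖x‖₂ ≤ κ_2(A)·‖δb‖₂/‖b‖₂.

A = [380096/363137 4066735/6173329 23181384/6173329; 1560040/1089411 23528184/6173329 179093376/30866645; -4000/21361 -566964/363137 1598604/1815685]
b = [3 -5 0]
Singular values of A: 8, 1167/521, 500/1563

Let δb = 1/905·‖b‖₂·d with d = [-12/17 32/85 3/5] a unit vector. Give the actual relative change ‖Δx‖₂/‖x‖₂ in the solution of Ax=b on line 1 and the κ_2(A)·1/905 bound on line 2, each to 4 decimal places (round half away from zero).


largest singular value 8, smallest 500/1563
κ_2(A) = 8 / (500/1563) = 25.0080
bound on ‖Δx‖/‖x‖: κ·ε = 25.0080·1/905 = 0.0276
solve Ax = b  →  x = [12.1167 -2.6456 -2.1144]
‖b‖₂ = 5.8310 and ‖x‖₂ = 12.5811
Δx = A⁻¹·δb where δb = 1/905·5.8310·d; ‖Δx‖ = 0.0201
realised ‖Δx‖/‖x‖ = 0.0016
realised/bound (from unrounded values) ≈ 0.0579

0.0016
0.0276
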